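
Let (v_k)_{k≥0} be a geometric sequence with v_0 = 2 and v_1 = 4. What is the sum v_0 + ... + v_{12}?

Common ratio r = 2.
v_k = 2·2^(k-0).
S = 2·(2^13 - 1)/(2 - 1) = 2·(8192 - 1)/(1) = 16382.

16382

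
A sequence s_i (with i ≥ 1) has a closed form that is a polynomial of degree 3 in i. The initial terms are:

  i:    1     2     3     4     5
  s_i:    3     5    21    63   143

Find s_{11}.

1st diffs: 2, 16, 42, 80.
2nd diffs: 14, 26, 38.
3rd diffs: 12, 12 (constant).
So s_i = 2i^3 - 5i^2 + 3i + 3.
Evaluating at i = 11 gives s_{11} = 2093.

2093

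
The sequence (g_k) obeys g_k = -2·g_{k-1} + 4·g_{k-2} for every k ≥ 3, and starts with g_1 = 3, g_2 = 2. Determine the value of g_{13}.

Step forward from the initial values:
g_3 = 8  g_4 = -8  g_5 = 48  …  g_{10} = -14848  g_{11} = 48128  g_{12} = -155648  g_{13} = 503808.

503808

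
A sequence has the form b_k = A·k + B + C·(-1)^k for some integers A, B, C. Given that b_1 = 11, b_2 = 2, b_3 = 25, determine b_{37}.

At k = 1, 2, 3: A + B - C = 11; 2A + B + C = 2; 3A + B - C = 25.
Subtracting the first from the second: A + 2C = -9.
Subtracting the second from the third: A - 2C = 23.
Solving: C = -8, A = 7, then B = -4.
Therefore b_{37} = 259 + (-4) + (-8)·(-1) = 263.

263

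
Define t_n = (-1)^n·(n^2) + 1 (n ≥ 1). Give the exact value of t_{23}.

-528

(-1)^23 = -1; n^2 at n=23 is 529; so t_{23} = -528.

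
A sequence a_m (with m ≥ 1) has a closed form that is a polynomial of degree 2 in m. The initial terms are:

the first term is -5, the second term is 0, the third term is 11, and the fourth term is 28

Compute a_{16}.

700

1st diffs: 5, 11, 17.
2nd diffs: 6, 6 (constant).
So a_m = 3m^2 - 4m - 4.
Evaluating at m = 16 gives a_{16} = 700.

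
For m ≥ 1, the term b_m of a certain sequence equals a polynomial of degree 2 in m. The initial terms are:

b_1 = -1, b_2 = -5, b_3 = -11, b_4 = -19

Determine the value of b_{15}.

1st diffs: -4, -6, -8.
2nd diffs: -2, -2 (constant).
Newton forward-difference form: b_m = -1 + (-4)·C(m-1,1) + (-2)·C(m-1,2).
At m = 15: m-1 = 14, so b_{15} = -1 - 56 - 182 = -239.

-239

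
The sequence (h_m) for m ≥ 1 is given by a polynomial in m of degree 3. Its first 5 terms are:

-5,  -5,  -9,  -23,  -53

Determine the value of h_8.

1st diffs: 0, -4, -14, -30.
2nd diffs: -4, -10, -16.
3rd diffs: -6, -6 (constant).
Newton forward-difference form: h_m = -5 + (-4)·C(m-1,2) + (-6)·C(m-1,3).
At m = 8: m-1 = 7, so h_8 = -5 - 84 - 210 = -299.

-299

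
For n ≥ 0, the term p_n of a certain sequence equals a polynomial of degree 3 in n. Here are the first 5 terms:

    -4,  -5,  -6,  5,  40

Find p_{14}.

4350

1st diffs: -1, -1, 11, 35.
2nd diffs: 0, 12, 24.
3rd diffs: 12, 12 (constant).
So p_n = 2n^3 - 6n^2 + 3n - 4.
Evaluating at n = 14 gives p_{14} = 4350.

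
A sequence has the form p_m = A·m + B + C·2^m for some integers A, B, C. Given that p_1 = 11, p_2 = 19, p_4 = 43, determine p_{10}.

Write the equations: A + B + 2C = 11; 2A + B + 4C = 19; 4A + B + 16C = 43.
Subtracting the first from the second: A + 2C = 8.
Subtracting the second from the third: 2A + 12C = 24.
Solving: C = 1, A = 6, then B = 3.
So p_m = 6·m + 3 + 1·2^m; at m=10 this is 1087.

1087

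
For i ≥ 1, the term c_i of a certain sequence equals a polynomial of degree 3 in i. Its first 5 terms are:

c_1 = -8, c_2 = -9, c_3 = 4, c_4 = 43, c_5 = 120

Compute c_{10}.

1495

1st diffs: -1, 13, 39, 77.
2nd diffs: 14, 26, 38.
3rd diffs: 12, 12 (constant).
So c_i = 2i^3 - 5i^2 - 5.
Evaluating at i = 10 gives c_{10} = 1495.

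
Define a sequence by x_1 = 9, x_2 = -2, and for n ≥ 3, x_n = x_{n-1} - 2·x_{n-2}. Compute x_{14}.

Iterate the recurrence:
x_3 = -20;  x_4 = -16;  x_5 = 24;  …;  x_{11} = 328;  x_{12} = 152;  x_{13} = -504;  x_{14} = -808.

-808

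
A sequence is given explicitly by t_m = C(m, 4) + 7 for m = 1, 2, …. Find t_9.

C(9, 4) = 126, so t_9 = 133.

133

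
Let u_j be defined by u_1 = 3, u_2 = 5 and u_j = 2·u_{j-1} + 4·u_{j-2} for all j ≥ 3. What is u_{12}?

793600

Compute successive terms:
u_3 = 22, u_4 = 64, u_5 = 216, u_6 = 688, u_7 = 2240, u_8 = 7232, u_9 = 23424, u_{10} = 75776, u_{11} = 245248, u_{12} = 793600.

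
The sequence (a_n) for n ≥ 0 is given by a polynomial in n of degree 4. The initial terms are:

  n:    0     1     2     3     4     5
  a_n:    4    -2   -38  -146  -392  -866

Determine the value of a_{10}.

1st diffs: -6, -36, -108, -246, -474.
2nd diffs: -30, -72, -138, -228.
3rd diffs: -42, -66, -90.
4th diffs: -24, -24 (constant).
Newton forward-difference form: a_n = 4 + (-6)·C(n,1) + (-30)·C(n,2) + (-42)·C(n,3) + (-24)·C(n,4).
At n = 10: n = 10, so a_{10} = 4 - 60 - 1350 - 5040 - 5040 = -11486.

-11486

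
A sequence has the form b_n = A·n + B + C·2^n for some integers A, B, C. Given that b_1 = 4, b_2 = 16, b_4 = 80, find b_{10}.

5132

The three given values yield: A + B + 2C = 4; 2A + B + 4C = 16; 4A + B + 16C = 80.
Subtracting the first from the second: A + 2C = 12.
Subtracting the second from the third: 2A + 12C = 64.
Solving: C = 5, A = 2, then B = -8.
Hence b_{10} = 2·10 + (-8) + 5·1024 = 5132.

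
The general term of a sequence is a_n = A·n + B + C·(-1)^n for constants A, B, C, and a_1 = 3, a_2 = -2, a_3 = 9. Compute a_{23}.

At n = 1, 2, 3: A + B - C = 3; 2A + B + C = -2; 3A + B - C = 9.
Subtracting the first from the second: A + 2C = -5.
Subtracting the second from the third: A - 2C = 11.
Solving: C = -4, A = 3, then B = -4.
Hence a_{23} = 3·23 + (-4) + (-4)·(-1) = 69.

69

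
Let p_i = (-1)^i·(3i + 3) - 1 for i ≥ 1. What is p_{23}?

(-1)^23 = -1; 3i + 3 at i=23 is 72; so p_{23} = -73.

-73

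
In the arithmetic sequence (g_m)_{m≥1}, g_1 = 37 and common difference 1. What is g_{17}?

53

g_m = 37 + (m - 1)·1.
g_{17} = 37 + 16·1 = 53.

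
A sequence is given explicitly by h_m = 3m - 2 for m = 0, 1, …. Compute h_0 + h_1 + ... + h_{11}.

174

Over m = 0..11: Σm = 66.
Total = (3)·66 + (-2)·12 = 174.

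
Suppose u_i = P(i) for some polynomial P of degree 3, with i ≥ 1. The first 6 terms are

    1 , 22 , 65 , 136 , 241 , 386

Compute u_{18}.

1st diffs: 21, 43, 71, 105, 145.
2nd diffs: 22, 28, 34, 40.
3rd diffs: 6, 6, 6 (constant).
So u_i = i^3 + 5i^2 - i - 4.
Evaluating at i = 18 gives u_{18} = 7430.

7430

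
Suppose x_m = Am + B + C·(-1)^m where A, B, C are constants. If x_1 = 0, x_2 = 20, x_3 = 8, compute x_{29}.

112

The three given values yield: A + B - C = 0; 2A + B + C = 20; 3A + B - C = 8.
Subtracting the first from the second: A + 2C = 20.
Subtracting the second from the third: A - 2C = -12.
Solving: C = 8, A = 4, then B = 4.
So x_m = 4·m + 4 + 8·(-1)^m; at m=29 this is 112.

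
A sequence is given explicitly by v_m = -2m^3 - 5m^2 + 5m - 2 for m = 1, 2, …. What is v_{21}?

v_{21} = -2·21^3 - 5·21^2 + 5·21 - 2 = -20624.

-20624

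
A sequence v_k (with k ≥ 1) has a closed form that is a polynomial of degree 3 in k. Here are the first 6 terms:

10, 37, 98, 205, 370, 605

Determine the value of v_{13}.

5218

1st diffs: 27, 61, 107, 165, 235.
2nd diffs: 34, 46, 58, 70.
3rd diffs: 12, 12, 12 (constant).
So v_k = 2k^3 + 5k^2 - 2k + 5.
Evaluating at k = 13 gives v_{13} = 5218.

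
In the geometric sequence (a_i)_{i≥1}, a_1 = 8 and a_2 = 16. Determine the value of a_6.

Common ratio r = 2.
a_i = 8·2^(i-1).
a_6 = 8·2^5 = 256.

256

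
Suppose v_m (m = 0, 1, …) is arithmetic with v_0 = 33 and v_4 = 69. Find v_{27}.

276

Common difference d = (69 - 33) / (4 - 0) = 9.
v_m = 33 + (m - 0)·9.
v_{27} = 33 + 27·9 = 276.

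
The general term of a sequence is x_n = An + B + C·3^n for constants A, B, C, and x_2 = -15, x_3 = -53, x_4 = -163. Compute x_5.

-489

Write the equations: 2A + B + 9C = -15; 3A + B + 27C = -53; 4A + B + 81C = -163.
Subtracting the first from the second: A + 18C = -38.
Subtracting the second from the third: A + 54C = -110.
Solving: C = -2, A = -2, then B = 7.
So x_n = -2·n + 7 + (-2)·3^n; at n=5 this is -489.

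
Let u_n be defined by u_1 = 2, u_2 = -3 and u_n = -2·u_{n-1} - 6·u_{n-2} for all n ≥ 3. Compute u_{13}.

u_3 = -6  u_4 = 30  u_5 = -24  …  u_{10} = 4944  u_{11} = 4512  u_{12} = -38688  u_{13} = 50304.

50304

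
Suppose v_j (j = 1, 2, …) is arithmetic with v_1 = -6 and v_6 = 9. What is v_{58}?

165

Common difference d = (9 - (-6)) / (6 - 1) = 3.
v_j = -6 + (j - 1)·3.
v_{58} = -6 + 57·3 = 165.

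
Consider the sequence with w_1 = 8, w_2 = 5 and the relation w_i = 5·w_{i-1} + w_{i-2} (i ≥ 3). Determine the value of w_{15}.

12583170633

Compute successive terms:
w_3 = 33  w_4 = 170  w_5 = 883  …  w_{12} = 89875205  w_{13} = 466684408  w_{14} = 2423297245  w_{15} = 12583170633.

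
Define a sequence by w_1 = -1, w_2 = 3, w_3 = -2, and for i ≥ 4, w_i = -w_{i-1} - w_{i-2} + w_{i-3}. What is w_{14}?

Compute successive terms:
w_4 = -2, w_5 = 7, w_6 = -7, …, w_{11} = 34, w_{12} = -58, w_{13} = 27, w_{14} = 65.

65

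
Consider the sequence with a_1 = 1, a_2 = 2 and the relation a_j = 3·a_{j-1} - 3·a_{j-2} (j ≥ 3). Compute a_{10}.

a_3 = 3, a_4 = 3, a_5 = 0, a_6 = -9, a_7 = -27, a_8 = -54, a_9 = -81, a_{10} = -81.

-81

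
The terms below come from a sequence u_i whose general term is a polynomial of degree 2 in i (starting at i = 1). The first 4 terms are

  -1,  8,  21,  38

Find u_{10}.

1st diffs: 9, 13, 17.
2nd diffs: 4, 4 (constant).
Newton forward-difference form: u_i = -1 + 9·C(i-1,1) + 4·C(i-1,2).
At i = 10: i-1 = 9, so u_{10} = -1 + 81 + 144 = 224.

224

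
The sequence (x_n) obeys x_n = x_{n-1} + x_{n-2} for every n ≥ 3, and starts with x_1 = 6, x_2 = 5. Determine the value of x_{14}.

2029

Compute successive terms:
x_3 = 11  x_4 = 16  x_5 = 27  …  x_{11} = 479  x_{12} = 775  x_{13} = 1254  x_{14} = 2029.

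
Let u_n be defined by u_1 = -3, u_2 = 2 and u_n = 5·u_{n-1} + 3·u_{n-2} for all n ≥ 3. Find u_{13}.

51800893

Compute successive terms:
u_3 = 1; u_4 = 11; u_5 = 58; …; u_{10} = 304427; u_{11} = 1686946; u_{12} = 9348011; u_{13} = 51800893.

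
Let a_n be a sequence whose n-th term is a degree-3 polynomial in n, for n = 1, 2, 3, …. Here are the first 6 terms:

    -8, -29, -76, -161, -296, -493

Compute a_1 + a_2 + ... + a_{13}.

1st diffs: -21, -47, -85, -135, -197.
2nd diffs: -26, -38, -50, -62.
3rd diffs: -12, -12, -12 (constant).
Newton forward-difference form: a_n = -8 + (-21)·C(n-1,1) + (-26)·C(n-1,2) + (-12)·C(n-1,3).
Continuing: …, -764, -1121, -1576, -2141, …, a_{13} = -4616.
Summing n = 1..13 (13 terms) gives -17758.

-17758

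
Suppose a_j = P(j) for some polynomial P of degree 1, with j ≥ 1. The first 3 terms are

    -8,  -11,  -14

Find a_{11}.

-38

1st diffs: -3, -3 (constant).
So a_j = -3j - 5.
Evaluating at j = 11 gives a_{11} = -38.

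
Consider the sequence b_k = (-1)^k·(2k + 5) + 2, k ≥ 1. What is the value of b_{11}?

(-1)^11 = -1; 2k + 5 at k=11 is 27; so b_{11} = -25.

-25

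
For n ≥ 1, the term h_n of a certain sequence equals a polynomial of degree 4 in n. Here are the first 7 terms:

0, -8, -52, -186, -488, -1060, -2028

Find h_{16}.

-61230

1st diffs: -8, -44, -134, -302, -572, -968.
2nd diffs: -36, -90, -168, -270, -396.
3rd diffs: -54, -78, -102, -126.
4th diffs: -24, -24, -24 (constant).
So h_n = -n^4 + n^3 + n^2 - 3n + 2.
Evaluating at n = 16 gives h_{16} = -61230.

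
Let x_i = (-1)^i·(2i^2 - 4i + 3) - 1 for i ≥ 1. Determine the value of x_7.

-74

(-1)^7 = -1; 2i^2 - 4i + 3 at i=7 is 73; so x_7 = -74.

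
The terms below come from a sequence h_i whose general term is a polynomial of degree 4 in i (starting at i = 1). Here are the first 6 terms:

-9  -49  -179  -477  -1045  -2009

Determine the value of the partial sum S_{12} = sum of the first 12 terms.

-80166

1st diffs: -40, -130, -298, -568, -964.
2nd diffs: -90, -168, -270, -396.
3rd diffs: -78, -102, -126.
4th diffs: -24, -24 (constant).
So h_i = -i^4 - 3i^3 - 2i^2 + 2i - 5.
Continuing: …, -3519, -5749, -8897, -13185, …, h_{12} = -26189.
Summing i = 1..12 (12 terms) gives -80166.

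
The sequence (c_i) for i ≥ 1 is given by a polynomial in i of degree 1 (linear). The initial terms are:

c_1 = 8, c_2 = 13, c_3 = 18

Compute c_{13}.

68

1st diffs: 5, 5 (constant).
So c_i = 5i + 3.
Evaluating at i = 13 gives c_{13} = 68.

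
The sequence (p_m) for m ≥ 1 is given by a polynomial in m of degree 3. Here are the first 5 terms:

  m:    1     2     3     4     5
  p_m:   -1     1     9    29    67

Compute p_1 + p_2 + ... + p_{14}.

1st diffs: 2, 8, 20, 38.
2nd diffs: 6, 12, 18.
3rd diffs: 6, 6 (constant).
Newton forward-difference form: p_m = -1 + 2·C(m-1,1) + 6·C(m-1,2) + 6·C(m-1,3).
Continuing: …, 129, 221, 349, 519, …, p_{14} = 2209.
Summing m = 1..14 (14 terms) gives 8358.

8358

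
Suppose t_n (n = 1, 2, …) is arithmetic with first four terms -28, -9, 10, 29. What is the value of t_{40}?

Common difference d = 19.
t_n = -28 + (n - 1)·19.
t_{40} = -28 + 39·19 = 713.

713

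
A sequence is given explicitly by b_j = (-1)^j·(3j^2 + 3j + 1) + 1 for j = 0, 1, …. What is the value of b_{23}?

(-1)^23 = -1; 3j^2 + 3j + 1 at j=23 is 1657; so b_{23} = -1656.

-1656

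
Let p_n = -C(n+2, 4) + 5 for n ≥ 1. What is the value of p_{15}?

-2375

C(17, 4) = 2380, so p_{15} = -2375.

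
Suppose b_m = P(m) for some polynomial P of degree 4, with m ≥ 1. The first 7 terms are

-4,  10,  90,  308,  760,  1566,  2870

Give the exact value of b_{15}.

56430

1st diffs: 14, 80, 218, 452, 806, 1304.
2nd diffs: 66, 138, 234, 354, 498.
3rd diffs: 72, 96, 120, 144.
4th diffs: 24, 24, 24 (constant).
Newton forward-difference form: b_m = -4 + 14·C(m-1,1) + 66·C(m-1,2) + 72·C(m-1,3) + 24·C(m-1,4).
At m = 15: m-1 = 14, so b_{15} = -4 + 196 + 6006 + 26208 + 24024 = 56430.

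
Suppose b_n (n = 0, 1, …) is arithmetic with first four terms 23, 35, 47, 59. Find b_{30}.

383

Common difference d = 12.
b_n = 23 + (n - 0)·12.
b_{30} = 23 + 30·12 = 383.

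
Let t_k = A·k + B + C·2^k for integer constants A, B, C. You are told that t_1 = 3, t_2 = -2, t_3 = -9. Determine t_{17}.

Plug in k = 1, 2, 3: A + B + 2C = 3; 2A + B + 4C = -2; 3A + B + 8C = -9.
Subtracting the first from the second: A + 2C = -5.
Subtracting the second from the third: A + 4C = -7.
Solving: C = -1, A = -3, then B = 8.
Hence t_{17} = -3·17 + 8 + (-1)·131072 = -131115.

-131115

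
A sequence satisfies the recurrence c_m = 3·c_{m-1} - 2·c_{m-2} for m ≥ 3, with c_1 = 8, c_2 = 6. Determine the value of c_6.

Applying the relation repeatedly:
c_3 = 2  c_4 = -6  c_5 = -22  c_6 = -54.
(Characteristic roots are 2 and 1.)

-54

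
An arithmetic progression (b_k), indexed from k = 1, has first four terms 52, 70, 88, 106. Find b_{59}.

Common difference d = 18.
b_k = 52 + (k - 1)·18.
b_{59} = 52 + 58·18 = 1096.

1096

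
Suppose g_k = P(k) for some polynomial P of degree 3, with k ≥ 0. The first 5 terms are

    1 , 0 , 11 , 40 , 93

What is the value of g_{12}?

2101

1st diffs: -1, 11, 29, 53.
2nd diffs: 12, 18, 24.
3rd diffs: 6, 6 (constant).
Newton forward-difference form: g_k = 1 + (-1)·C(k,1) + 12·C(k,2) + 6·C(k,3).
At k = 12: k = 12, so g_{12} = 1 - 12 + 792 + 1320 = 2101.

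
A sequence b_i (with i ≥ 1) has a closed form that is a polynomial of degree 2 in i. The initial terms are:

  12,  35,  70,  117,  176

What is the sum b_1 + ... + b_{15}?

8055

1st diffs: 23, 35, 47, 59.
2nd diffs: 12, 12, 12 (constant).
So b_i = 6i^2 + 5i + 1.
Continuing: …, 247, 330, 425, 532, …, b_{15} = 1426.
Summing i = 1..15 (15 terms) gives 8055.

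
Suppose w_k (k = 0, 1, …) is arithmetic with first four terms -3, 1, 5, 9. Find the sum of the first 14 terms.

322

Common difference d = 4.
w_k = -3 + (k - 0)·4.
w_{13} = 49; S = 14·(-3 + 49)/2 = 322.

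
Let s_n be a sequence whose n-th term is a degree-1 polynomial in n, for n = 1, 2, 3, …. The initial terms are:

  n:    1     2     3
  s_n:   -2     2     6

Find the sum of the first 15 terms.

1st diffs: 4, 4 (constant).
So s_n = 4n - 6.
Continuing: …, 10, 14, 18, 22, …, s_{15} = 54.
Summing n = 1..15 (15 terms) gives 390.

390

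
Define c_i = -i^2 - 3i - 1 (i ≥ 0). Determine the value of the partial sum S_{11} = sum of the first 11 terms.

Over i = 0..10: Σi = 55, Σi² = 385.
Total = (-1)·385 + (-3)·55 + (-1)·11 = -561.

-561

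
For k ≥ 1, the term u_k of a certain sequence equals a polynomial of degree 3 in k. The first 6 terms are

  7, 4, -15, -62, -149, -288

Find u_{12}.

1st diffs: -3, -19, -47, -87, -139.
2nd diffs: -16, -28, -40, -52.
3rd diffs: -12, -12, -12 (constant).
Newton forward-difference form: u_k = 7 + (-3)·C(k-1,1) + (-16)·C(k-1,2) + (-12)·C(k-1,3).
At k = 12: k-1 = 11, so u_{12} = 7 - 33 - 880 - 1980 = -2886.

-2886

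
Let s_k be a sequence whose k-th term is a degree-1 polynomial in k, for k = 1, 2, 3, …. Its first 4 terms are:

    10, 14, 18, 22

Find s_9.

42

1st diffs: 4, 4, 4 (constant).
So s_k = 4k + 6.
Evaluating at k = 9 gives s_9 = 42.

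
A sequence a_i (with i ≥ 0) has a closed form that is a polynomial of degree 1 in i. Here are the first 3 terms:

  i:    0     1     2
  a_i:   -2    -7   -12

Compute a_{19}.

-97

1st diffs: -5, -5 (constant).
So a_i = -5i - 2.
Evaluating at i = 19 gives a_{19} = -97.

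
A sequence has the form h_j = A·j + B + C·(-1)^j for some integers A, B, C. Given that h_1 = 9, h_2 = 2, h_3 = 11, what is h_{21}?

29

The three given values yield: A + B - C = 9; 2A + B + C = 2; 3A + B - C = 11.
Subtracting the first from the second: A + 2C = -7.
Subtracting the second from the third: A - 2C = 9.
Solving: C = -4, A = 1, then B = 4.
Hence h_{21} = 1·21 + 4 + (-4)·(-1) = 29.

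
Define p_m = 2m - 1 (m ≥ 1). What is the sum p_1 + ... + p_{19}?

361

Over m = 1..19: Σm = 190.
Total = (2)·190 + (-1)·19 = 361.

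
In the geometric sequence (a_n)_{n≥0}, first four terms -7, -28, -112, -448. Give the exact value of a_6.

Common ratio r = 4.
a_n = (-7)·4^(n-0).
a_6 = (-7)·4^6 = -28672.

-28672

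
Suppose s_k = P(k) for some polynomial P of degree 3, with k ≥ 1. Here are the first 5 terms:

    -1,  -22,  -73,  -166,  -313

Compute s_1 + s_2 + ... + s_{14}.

-24857

1st diffs: -21, -51, -93, -147.
2nd diffs: -30, -42, -54.
3rd diffs: -12, -12 (constant).
So s_k = -2k^3 - 3k^2 + 2k + 2.
Continuing: …, -526, -817, -1198, -1681, …, s_{14} = -6046.
Summing k = 1..14 (14 terms) gives -24857.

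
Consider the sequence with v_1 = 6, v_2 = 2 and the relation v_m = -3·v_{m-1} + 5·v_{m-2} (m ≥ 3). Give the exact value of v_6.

Applying the relation repeatedly:
v_3 = 24  v_4 = -62  v_5 = 306  v_6 = -1228.

-1228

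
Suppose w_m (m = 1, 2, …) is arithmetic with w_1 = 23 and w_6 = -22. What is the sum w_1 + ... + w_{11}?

Common difference d = (-22 - 23) / (6 - 1) = -9.
w_m = 23 + (m - 1)·(-9).
w_{11} = -67; S = 11·(23 + (-67))/2 = -242.

-242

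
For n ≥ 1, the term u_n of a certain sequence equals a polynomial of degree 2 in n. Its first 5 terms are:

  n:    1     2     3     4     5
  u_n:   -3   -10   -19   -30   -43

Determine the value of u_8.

1st diffs: -7, -9, -11, -13.
2nd diffs: -2, -2, -2 (constant).
So u_n = -n^2 - 4n + 2.
Evaluating at n = 8 gives u_8 = -94.

-94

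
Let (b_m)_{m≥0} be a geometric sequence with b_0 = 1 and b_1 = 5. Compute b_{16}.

152587890625

Common ratio r = 5.
b_m = 1·5^(m-0).
b_{16} = 1·5^16 = 152587890625.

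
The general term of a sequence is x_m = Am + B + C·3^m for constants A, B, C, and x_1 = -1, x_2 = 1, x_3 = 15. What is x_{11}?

The three given values yield: A + B + 3C = -1; 2A + B + 9C = 1; 3A + B + 27C = 15.
Subtracting the first from the second: A + 6C = 2.
Subtracting the second from the third: A + 18C = 14.
Solving: C = 1, A = -4, then B = 0.
Hence x_{11} = -4·11 + 0 + 1·177147 = 177103.

177103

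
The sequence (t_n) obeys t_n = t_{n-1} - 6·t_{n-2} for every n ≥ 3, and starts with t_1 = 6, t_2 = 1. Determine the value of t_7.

-599

Applying the relation repeatedly:
t_3 = -35;  t_4 = -41;  t_5 = 169;  t_6 = 415;  t_7 = -599.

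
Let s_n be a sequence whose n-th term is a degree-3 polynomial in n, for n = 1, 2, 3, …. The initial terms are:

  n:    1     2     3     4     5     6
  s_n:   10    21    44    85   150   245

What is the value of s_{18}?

5909

1st diffs: 11, 23, 41, 65, 95.
2nd diffs: 12, 18, 24, 30.
3rd diffs: 6, 6, 6 (constant).
So s_n = n^3 + 4n + 5.
Evaluating at n = 18 gives s_{18} = 5909.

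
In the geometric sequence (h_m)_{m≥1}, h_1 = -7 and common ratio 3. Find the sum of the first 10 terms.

h_m = (-7)·3^(m-1).
S = (-7)·(3^10 - 1)/(3 - 1) = (-7)·(59049 - 1)/(2) = -206668.

-206668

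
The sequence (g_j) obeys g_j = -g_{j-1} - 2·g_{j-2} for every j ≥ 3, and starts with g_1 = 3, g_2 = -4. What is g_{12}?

-158

Applying the relation repeatedly:
g_3 = -2  g_4 = 10  g_5 = -6  g_6 = -14  g_7 = 26  g_8 = 2  g_9 = -54  g_{10} = 50  g_{11} = 58  g_{12} = -158.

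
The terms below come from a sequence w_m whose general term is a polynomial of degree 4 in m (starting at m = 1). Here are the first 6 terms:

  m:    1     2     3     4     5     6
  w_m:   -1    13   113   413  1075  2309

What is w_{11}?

27769

1st diffs: 14, 100, 300, 662, 1234.
2nd diffs: 86, 200, 362, 572.
3rd diffs: 114, 162, 210.
4th diffs: 48, 48 (constant).
So w_m = 2m^4 - m^3 - m^2 - 6m + 5.
Evaluating at m = 11 gives w_{11} = 27769.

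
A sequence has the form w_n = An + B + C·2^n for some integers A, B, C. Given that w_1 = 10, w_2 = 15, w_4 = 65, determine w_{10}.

5075

Plug in n = 1, 2, 4: A + B + 2C = 10; 2A + B + 4C = 15; 4A + B + 16C = 65.
Subtracting the first from the second: A + 2C = 5.
Subtracting the second from the third: 2A + 12C = 50.
Solving: C = 5, A = -5, then B = 5.
Hence w_{10} = -5·10 + 5 + 5·1024 = 5075.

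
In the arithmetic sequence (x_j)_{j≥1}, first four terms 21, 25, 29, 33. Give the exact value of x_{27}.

125

Common difference d = 4.
x_j = 21 + (j - 1)·4.
x_{27} = 21 + 26·4 = 125.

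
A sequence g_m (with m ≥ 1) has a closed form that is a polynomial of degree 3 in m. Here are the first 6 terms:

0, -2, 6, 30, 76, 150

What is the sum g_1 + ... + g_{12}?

1st diffs: -2, 8, 24, 46, 74.
2nd diffs: 10, 16, 22, 28.
3rd diffs: 6, 6, 6 (constant).
Newton forward-difference form: g_m = (-2)·C(m-1,1) + 10·C(m-1,2) + 6·C(m-1,3).
Continuing: …, 258, 406, 600, 846, …, g_{12} = 1518.
Summing m = 1..12 (12 terms) gives 5038.

5038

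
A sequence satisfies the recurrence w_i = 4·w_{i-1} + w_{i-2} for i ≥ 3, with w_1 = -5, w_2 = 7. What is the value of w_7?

7519

Compute successive terms:
w_3 = 23;  w_4 = 99;  w_5 = 419;  w_6 = 1775;  w_7 = 7519.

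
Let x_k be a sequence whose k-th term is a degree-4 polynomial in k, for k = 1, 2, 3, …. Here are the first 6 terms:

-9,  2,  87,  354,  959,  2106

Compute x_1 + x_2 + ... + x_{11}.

1st diffs: 11, 85, 267, 605, 1147.
2nd diffs: 74, 182, 338, 542.
3rd diffs: 108, 156, 204.
4th diffs: 48, 48 (constant).
Newton forward-difference form: x_k = -9 + 11·C(k-1,1) + 74·C(k-1,2) + 108·C(k-1,3) + 48·C(k-1,4).
Continuing: …, 4047, 7082, 11559, 17874, …, x_{11} = 26471.
Summing k = 1..11 (11 terms) gives 70532.

70532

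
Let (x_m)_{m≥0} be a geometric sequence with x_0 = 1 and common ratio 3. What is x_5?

x_m = 1·3^(m-0).
x_5 = 1·3^5 = 243.

243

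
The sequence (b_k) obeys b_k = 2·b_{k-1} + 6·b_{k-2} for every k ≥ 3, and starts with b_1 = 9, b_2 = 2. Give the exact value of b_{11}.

Step forward from the initial values:
b_3 = 58;  b_4 = 128;  b_5 = 604;  b_6 = 1976;  b_7 = 7576;  b_8 = 27008;  b_9 = 99472;  b_{10} = 360992;  b_{11} = 1318816.

1318816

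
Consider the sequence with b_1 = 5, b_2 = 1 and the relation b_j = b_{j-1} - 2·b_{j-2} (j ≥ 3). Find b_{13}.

-185

Applying the relation repeatedly:
b_3 = -9  b_4 = -11  b_5 = 7  …  b_{10} = 13  b_{11} = 159  b_{12} = 133  b_{13} = -185.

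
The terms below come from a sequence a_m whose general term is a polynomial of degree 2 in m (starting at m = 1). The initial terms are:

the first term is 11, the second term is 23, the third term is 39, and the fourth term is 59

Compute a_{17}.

1st diffs: 12, 16, 20.
2nd diffs: 4, 4 (constant).
Newton forward-difference form: a_m = 11 + 12·C(m-1,1) + 4·C(m-1,2).
At m = 17: m-1 = 16, so a_{17} = 11 + 192 + 480 = 683.

683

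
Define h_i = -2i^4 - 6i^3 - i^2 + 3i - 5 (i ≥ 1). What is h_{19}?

-302105

h_{19} = -2·19^4 - 6·19^3 - 1·19^2 + 3·19 - 5 = -302105.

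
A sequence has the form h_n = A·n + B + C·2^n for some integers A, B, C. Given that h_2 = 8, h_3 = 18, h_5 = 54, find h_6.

92

Write the equations: 2A + B + 4C = 8; 3A + B + 8C = 18; 5A + B + 32C = 54.
Subtracting the first from the second: A + 4C = 10.
Subtracting the second from the third: 2A + 24C = 36.
Solving: C = 1, A = 6, then B = -8.
So h_n = 6·n + (-8) + 1·2^n; at n=6 this is 92.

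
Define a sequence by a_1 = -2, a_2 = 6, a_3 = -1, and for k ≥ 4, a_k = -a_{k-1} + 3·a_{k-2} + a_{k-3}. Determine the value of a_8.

Step forward from the initial values:
a_4 = 17; a_5 = -14; a_6 = 64; a_7 = -89; a_8 = 267.

267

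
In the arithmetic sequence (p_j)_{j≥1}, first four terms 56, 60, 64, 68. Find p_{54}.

Common difference d = 4.
p_j = 56 + (j - 1)·4.
p_{54} = 56 + 53·4 = 268.

268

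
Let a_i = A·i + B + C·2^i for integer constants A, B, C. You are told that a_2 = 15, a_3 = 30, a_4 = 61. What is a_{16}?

The three given values yield: 2A + B + 4C = 15; 3A + B + 8C = 30; 4A + B + 16C = 61.
Subtracting the first from the second: A + 4C = 15.
Subtracting the second from the third: A + 8C = 31.
Solving: C = 4, A = -1, then B = 1.
Therefore a_{16} = -16 + 1 + 4·65536 = 262129.

262129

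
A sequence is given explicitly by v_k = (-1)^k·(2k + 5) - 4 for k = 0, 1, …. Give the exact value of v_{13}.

(-1)^13 = -1; 2k + 5 at k=13 is 31; so v_{13} = -35.

-35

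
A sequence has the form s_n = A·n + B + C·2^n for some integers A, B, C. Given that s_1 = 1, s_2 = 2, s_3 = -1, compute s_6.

At n = 1, 2, 3: A + B + 2C = 1; 2A + B + 4C = 2; 3A + B + 8C = -1.
Subtracting the first from the second: A + 2C = 1.
Subtracting the second from the third: A + 4C = -3.
Solving: C = -2, A = 5, then B = 0.
So s_n = 5·n + 0 + (-2)·2^n; at n=6 this is -98.

-98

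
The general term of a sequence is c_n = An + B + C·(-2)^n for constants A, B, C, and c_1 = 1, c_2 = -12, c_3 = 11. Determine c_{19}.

Plug in n = 1, 2, 3: A + B - 2C = 1; 2A + B + 4C = -12; 3A + B - 8C = 11.
Subtracting the first from the second: A + 6C = -13.
Subtracting the second from the third: A - 12C = 23.
Solving: C = -2, A = -1, then B = -2.
So c_n = -1·n + (-2) + (-2)·(-2)^n; at n=19 this is 1048555.

1048555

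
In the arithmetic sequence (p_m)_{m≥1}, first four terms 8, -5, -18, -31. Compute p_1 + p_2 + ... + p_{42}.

-10857

Common difference d = -13.
p_m = 8 + (m - 1)·(-13).
p_{42} = -525; S = 42·(8 + (-525))/2 = -10857.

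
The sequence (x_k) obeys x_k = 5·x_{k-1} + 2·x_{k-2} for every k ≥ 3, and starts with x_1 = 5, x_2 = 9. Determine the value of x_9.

1311895

Applying the relation repeatedly:
x_3 = 55; x_4 = 293; x_5 = 1575; x_6 = 8461; x_7 = 45455; x_8 = 244197; x_9 = 1311895.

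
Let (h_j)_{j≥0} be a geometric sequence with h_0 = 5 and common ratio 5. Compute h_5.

h_j = 5·5^(j-0).
h_5 = 5·5^5 = 15625.

15625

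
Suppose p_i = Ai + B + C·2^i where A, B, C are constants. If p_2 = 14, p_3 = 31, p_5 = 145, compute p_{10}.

Plug in i = 2, 3, 5: 2A + B + 4C = 14; 3A + B + 8C = 31; 5A + B + 32C = 145.
Subtracting the first from the second: A + 4C = 17.
Subtracting the second from the third: 2A + 24C = 114.
Solving: C = 5, A = -3, then B = 0.
Hence p_{10} = -3·10 + 0 + 5·1024 = 5090.

5090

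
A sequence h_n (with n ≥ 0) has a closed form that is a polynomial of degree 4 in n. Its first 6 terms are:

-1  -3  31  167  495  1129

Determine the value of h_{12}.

1st diffs: -2, 34, 136, 328, 634.
2nd diffs: 36, 102, 192, 306.
3rd diffs: 66, 90, 114.
4th diffs: 24, 24 (constant).
So h_n = n^4 + 5n^3 - 4n^2 - 4n - 1.
Evaluating at n = 12 gives h_{12} = 28751.

28751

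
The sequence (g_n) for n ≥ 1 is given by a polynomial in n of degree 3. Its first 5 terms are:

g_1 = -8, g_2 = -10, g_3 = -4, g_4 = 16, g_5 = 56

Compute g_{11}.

1st diffs: -2, 6, 20, 40.
2nd diffs: 8, 14, 20.
3rd diffs: 6, 6 (constant).
Newton forward-difference form: g_n = -8 + (-2)·C(n-1,1) + 8·C(n-1,2) + 6·C(n-1,3).
At n = 11: n-1 = 10, so g_{11} = -8 - 20 + 360 + 720 = 1052.

1052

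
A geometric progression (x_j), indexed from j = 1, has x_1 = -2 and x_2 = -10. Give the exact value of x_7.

-31250

Common ratio r = 5.
x_j = (-2)·5^(j-1).
x_7 = (-2)·5^6 = -31250.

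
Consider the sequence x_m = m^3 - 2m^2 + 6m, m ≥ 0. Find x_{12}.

1512

x_{12} = 1·12^3 - 2·12^2 + 6·12 = 1512.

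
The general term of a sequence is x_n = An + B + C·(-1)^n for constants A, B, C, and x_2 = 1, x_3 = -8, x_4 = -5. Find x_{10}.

-23

The three given values yield: 2A + B + C = 1; 3A + B - C = -8; 4A + B + C = -5.
Subtracting the first from the second: A - 2C = -9.
Subtracting the second from the third: A + 2C = 3.
Solving: C = 3, A = -3, then B = 4.
Hence x_{10} = -3·10 + 4 + 3·1 = -23.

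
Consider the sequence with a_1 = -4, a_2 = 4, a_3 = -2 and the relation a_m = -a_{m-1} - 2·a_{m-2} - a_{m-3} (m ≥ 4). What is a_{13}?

36

Step forward from the initial values:
a_4 = -2, a_5 = 2, a_6 = 4, a_7 = -6, a_8 = -4, a_9 = 12, a_{10} = 2, a_{11} = -22, a_{12} = 6, a_{13} = 36.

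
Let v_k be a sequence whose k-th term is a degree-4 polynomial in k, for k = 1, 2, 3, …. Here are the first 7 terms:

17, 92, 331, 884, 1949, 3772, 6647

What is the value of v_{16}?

152132

1st diffs: 75, 239, 553, 1065, 1823, 2875.
2nd diffs: 164, 314, 512, 758, 1052.
3rd diffs: 150, 198, 246, 294.
4th diffs: 48, 48, 48 (constant).
So v_k = 2k^4 + 5k^3 + 2k^2 + 4k + 4.
Evaluating at k = 16 gives v_{16} = 152132.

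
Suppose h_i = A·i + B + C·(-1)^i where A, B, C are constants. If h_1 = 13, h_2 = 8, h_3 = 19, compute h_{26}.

At i = 1, 2, 3: A + B - C = 13; 2A + B + C = 8; 3A + B - C = 19.
Subtracting the first from the second: A + 2C = -5.
Subtracting the second from the third: A - 2C = 11.
Solving: C = -4, A = 3, then B = 6.
Hence h_{26} = 3·26 + 6 + (-4)·1 = 80.

80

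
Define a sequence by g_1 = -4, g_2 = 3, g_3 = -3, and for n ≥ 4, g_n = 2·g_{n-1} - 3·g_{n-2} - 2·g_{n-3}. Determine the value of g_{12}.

Compute successive terms:
g_4 = -7;  g_5 = -11;  g_6 = 5;  g_7 = 57;  g_8 = 121;  g_9 = 61;  g_{10} = -355;  g_{11} = -1135;  g_{12} = -1327.

-1327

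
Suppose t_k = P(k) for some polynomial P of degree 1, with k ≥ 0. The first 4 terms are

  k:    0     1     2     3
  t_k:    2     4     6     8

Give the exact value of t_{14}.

1st diffs: 2, 2, 2 (constant).
So t_k = 2k + 2.
Evaluating at k = 14 gives t_{14} = 30.

30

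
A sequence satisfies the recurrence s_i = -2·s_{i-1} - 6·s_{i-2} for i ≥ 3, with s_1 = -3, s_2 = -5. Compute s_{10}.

Compute successive terms:
s_3 = 28;  s_4 = -26;  s_5 = -116;  s_6 = 388;  s_7 = -80;  s_8 = -2168;  s_9 = 4816;  s_{10} = 3376.

3376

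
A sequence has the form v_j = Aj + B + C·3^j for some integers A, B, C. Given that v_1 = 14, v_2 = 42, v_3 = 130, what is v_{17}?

The three given values yield: A + B + 3C = 14; 2A + B + 9C = 42; 3A + B + 27C = 130.
Subtracting the first from the second: A + 6C = 28.
Subtracting the second from the third: A + 18C = 88.
Solving: C = 5, A = -2, then B = 1.
So v_j = -2·j + 1 + 5·3^j; at j=17 this is 645700782.

645700782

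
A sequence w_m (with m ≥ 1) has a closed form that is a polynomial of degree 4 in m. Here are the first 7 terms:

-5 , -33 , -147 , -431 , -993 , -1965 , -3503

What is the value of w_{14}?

-48261

1st diffs: -28, -114, -284, -562, -972, -1538.
2nd diffs: -86, -170, -278, -410, -566.
3rd diffs: -84, -108, -132, -156.
4th diffs: -24, -24, -24 (constant).
Newton forward-difference form: w_m = -5 + (-28)·C(m-1,1) + (-86)·C(m-1,2) + (-84)·C(m-1,3) + (-24)·C(m-1,4).
At m = 14: m-1 = 13, so w_{14} = -5 - 364 - 6708 - 24024 - 17160 = -48261.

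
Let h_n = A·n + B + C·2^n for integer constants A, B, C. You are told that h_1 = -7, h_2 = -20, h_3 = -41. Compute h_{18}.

-1048660

Write the equations: A + B + 2C = -7; 2A + B + 4C = -20; 3A + B + 8C = -41.
Subtracting the first from the second: A + 2C = -13.
Subtracting the second from the third: A + 4C = -21.
Solving: C = -4, A = -5, then B = 6.
So h_n = -5·n + 6 + (-4)·2^n; at n=18 this is -1048660.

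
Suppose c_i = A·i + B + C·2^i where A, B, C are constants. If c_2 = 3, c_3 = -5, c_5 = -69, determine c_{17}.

The three given values yield: 2A + B + 4C = 3; 3A + B + 8C = -5; 5A + B + 32C = -69.
Subtracting the first from the second: A + 4C = -8.
Subtracting the second from the third: 2A + 24C = -64.
Solving: C = -3, A = 4, then B = 7.
Hence c_{17} = 4·17 + 7 + (-3)·131072 = -393141.

-393141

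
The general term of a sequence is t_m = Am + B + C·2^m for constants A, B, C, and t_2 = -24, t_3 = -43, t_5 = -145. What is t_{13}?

Plug in m = 2, 3, 5: 2A + B + 4C = -24; 3A + B + 8C = -43; 5A + B + 32C = -145.
Subtracting the first from the second: A + 4C = -19.
Subtracting the second from the third: 2A + 24C = -102.
Solving: C = -4, A = -3, then B = -2.
So t_m = -3·m + (-2) + (-4)·2^m; at m=13 this is -32809.

-32809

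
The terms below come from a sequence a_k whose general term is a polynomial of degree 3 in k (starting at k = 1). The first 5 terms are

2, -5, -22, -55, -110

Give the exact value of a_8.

-467

1st diffs: -7, -17, -33, -55.
2nd diffs: -10, -16, -22.
3rd diffs: -6, -6 (constant).
Newton forward-difference form: a_k = 2 + (-7)·C(k-1,1) + (-10)·C(k-1,2) + (-6)·C(k-1,3).
At k = 8: k-1 = 7, so a_8 = 2 - 49 - 210 - 210 = -467.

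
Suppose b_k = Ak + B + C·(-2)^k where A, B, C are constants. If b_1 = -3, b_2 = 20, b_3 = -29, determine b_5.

-127

Write the equations: A + B - 2C = -3; 2A + B + 4C = 20; 3A + B - 8C = -29.
Subtracting the first from the second: A + 6C = 23.
Subtracting the second from the third: A - 12C = -49.
Solving: C = 4, A = -1, then B = 6.
So b_k = -1·k + 6 + 4·(-2)^k; at k=5 this is -127.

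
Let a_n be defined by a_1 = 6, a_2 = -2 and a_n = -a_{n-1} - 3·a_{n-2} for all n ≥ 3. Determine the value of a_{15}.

8624

Applying the relation repeatedly:
a_3 = -16, a_4 = 22, a_5 = 26, …, a_{12} = 52, a_{13} = -4234, a_{14} = 4078, a_{15} = 8624.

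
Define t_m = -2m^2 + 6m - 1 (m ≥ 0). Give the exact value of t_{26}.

-1197

t_{26} = -2·26^2 + 6·26 - 1 = -1197.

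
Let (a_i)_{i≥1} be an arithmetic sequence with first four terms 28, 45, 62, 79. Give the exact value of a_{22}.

Common difference d = 17.
a_i = 28 + (i - 1)·17.
a_{22} = 28 + 21·17 = 385.

385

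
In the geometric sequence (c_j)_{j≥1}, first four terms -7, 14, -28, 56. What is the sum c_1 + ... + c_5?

Common ratio r = -2.
c_j = (-7)·(-2)^(j-1).
S = (-7)·((-2)^5 - 1)/(-2 - 1) = (-7)·(-32 - 1)/(-3) = -77.

-77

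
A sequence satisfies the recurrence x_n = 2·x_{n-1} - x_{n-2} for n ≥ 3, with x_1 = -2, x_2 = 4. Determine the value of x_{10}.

52

Iterate the recurrence:
x_3 = 10  x_4 = 16  x_5 = 22  x_6 = 28  x_7 = 34  x_8 = 40  x_9 = 46  x_{10} = 52.
(Characteristic roots are 1 and 1.)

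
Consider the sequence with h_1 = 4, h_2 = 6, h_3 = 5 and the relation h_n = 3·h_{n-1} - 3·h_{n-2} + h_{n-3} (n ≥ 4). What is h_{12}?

-139

h_4 = 1; h_5 = -6; h_6 = -16; h_7 = -29; h_8 = -45; h_9 = -64; h_{10} = -86; h_{11} = -111; h_{12} = -139.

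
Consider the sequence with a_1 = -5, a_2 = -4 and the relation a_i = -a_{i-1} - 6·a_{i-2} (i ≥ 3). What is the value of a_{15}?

-1153586

Applying the relation repeatedly:
a_3 = 34; a_4 = -10; a_5 = -194; …; a_{12} = -106306; a_{13} = 103150; a_{14} = 534686; a_{15} = -1153586.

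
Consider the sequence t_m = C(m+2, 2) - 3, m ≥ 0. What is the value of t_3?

7

C(5, 2) = 10, so t_3 = 7.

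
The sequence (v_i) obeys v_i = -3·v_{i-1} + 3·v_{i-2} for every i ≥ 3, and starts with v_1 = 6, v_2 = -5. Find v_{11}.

v_3 = 33;  v_4 = -114;  v_5 = 441;  v_6 = -1665;  v_7 = 6318;  v_8 = -23949;  v_9 = 90801;  v_{10} = -344250;  v_{11} = 1305153.

1305153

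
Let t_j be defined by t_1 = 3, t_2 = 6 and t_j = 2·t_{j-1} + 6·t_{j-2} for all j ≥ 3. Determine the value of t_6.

1320

Step forward from the initial values:
t_3 = 30; t_4 = 96; t_5 = 372; t_6 = 1320.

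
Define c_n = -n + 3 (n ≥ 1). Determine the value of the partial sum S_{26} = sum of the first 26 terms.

Over n = 1..26: Σn = 351.
Total = (-1)·351 + (3)·26 = -273.

-273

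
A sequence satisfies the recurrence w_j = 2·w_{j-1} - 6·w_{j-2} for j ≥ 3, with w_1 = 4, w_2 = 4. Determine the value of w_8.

Iterate the recurrence:
w_3 = -16  w_4 = -56  w_5 = -16  w_6 = 304  w_7 = 704  w_8 = -416.

-416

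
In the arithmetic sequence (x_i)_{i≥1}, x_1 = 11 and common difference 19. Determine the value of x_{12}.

220

x_i = 11 + (i - 1)·19.
x_{12} = 11 + 11·19 = 220.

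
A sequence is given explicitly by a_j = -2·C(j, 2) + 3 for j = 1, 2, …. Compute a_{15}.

-207

C(15, 2) = 105, so a_{15} = -207.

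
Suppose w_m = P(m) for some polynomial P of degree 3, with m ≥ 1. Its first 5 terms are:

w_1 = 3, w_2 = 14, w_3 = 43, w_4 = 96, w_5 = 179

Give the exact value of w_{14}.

3266

1st diffs: 11, 29, 53, 83.
2nd diffs: 18, 24, 30.
3rd diffs: 6, 6 (constant).
Newton forward-difference form: w_m = 3 + 11·C(m-1,1) + 18·C(m-1,2) + 6·C(m-1,3).
At m = 14: m-1 = 13, so w_{14} = 3 + 143 + 1404 + 1716 = 3266.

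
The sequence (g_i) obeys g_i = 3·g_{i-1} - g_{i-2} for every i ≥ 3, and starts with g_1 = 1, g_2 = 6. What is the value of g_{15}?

g_3 = 17  g_4 = 45  g_5 = 118  …  g_{12} = 99501  g_{13} = 260497  g_{14} = 681990  g_{15} = 1785473.

1785473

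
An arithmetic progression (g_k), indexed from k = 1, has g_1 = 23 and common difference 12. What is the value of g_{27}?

335

g_k = 23 + (k - 1)·12.
g_{27} = 23 + 26·12 = 335.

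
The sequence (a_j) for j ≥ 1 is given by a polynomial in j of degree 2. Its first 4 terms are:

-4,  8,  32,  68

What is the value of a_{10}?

536

1st diffs: 12, 24, 36.
2nd diffs: 12, 12 (constant).
So a_j = 6j^2 - 6j - 4.
Evaluating at j = 10 gives a_{10} = 536.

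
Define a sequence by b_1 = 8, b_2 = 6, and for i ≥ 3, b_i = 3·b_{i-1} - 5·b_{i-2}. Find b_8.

Iterate the recurrence:
b_3 = -22, b_4 = -96, b_5 = -178, b_6 = -54, b_7 = 728, b_8 = 2454.

2454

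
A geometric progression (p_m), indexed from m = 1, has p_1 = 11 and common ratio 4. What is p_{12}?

p_m = 11·4^(m-1).
p_{12} = 11·4^11 = 46137344.

46137344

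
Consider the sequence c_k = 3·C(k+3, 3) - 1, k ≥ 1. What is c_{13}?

1679

C(16, 3) = 560, so c_{13} = 1679.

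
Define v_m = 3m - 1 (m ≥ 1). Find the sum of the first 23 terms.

805

Over m = 1..23: Σm = 276.
Total = (3)·276 + (-1)·23 = 805.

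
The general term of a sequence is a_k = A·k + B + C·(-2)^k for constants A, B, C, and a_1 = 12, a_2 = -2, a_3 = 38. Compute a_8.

-734

Plug in k = 1, 2, 3: A + B - 2C = 12; 2A + B + 4C = -2; 3A + B - 8C = 38.
Subtracting the first from the second: A + 6C = -14.
Subtracting the second from the third: A - 12C = 40.
Solving: C = -3, A = 4, then B = 2.
Therefore a_8 = 32 + 2 + (-3)·256 = -734.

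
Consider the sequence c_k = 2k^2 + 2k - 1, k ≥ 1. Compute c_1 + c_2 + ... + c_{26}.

13078

Over k = 1..26: Σk = 351, Σk² = 6201.
Total = (2)·6201 + (2)·351 + (-1)·26 = 13078.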